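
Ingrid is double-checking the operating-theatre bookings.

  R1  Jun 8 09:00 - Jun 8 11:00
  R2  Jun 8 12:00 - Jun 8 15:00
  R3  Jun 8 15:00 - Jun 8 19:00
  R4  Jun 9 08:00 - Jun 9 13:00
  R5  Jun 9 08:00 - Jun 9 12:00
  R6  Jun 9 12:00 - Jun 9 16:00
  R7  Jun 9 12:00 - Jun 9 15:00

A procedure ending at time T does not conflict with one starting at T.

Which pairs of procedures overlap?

R4 & R5, R4 & R6, R4 & R7, R6 & R7

Sorted by start: R1, R2, R3, R4, R5, R6, R7.
R2 starts after R1 ends; R1 is clear from here.
R3 starts exactly when R2 ends (back-to-back, no overlap); R2 is clear from here.
R4 starts after R3 ends; R3 is clear from here.
R5 starts before R4 ends → R4 and R5 overlap.
R6 starts before R4 ends → R4 and R6 overlap.
R7 starts before R4 ends → R4 and R7 overlap.
R6 starts exactly when R5 ends (back-to-back, no overlap); R5 is clear from here.
R7 starts before R6 ends → R6 and R7 overlap.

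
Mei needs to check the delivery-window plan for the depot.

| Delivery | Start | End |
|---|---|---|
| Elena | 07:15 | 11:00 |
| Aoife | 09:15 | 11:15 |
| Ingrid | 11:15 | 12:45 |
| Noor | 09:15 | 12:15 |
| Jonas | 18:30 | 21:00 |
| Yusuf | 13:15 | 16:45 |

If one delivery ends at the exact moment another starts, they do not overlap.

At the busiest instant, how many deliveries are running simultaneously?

3

Sort all start/end points and keep a running count:
07:15 start Elena → 1
09:15 start Aoife → 2
09:15 start Noor → 3
11:00 end Elena → 2
11:15 end Aoife → 1
11:15 start Ingrid → 2
12:15 end Noor → 1
12:45 end Ingrid → 0
13:15 start Yusuf → 1
16:45 end Yusuf → 0
18:30 start Jonas → 1
21:00 end Jonas → 0
Peak is 3, at 09:15 (Aoife, Elena, Noor).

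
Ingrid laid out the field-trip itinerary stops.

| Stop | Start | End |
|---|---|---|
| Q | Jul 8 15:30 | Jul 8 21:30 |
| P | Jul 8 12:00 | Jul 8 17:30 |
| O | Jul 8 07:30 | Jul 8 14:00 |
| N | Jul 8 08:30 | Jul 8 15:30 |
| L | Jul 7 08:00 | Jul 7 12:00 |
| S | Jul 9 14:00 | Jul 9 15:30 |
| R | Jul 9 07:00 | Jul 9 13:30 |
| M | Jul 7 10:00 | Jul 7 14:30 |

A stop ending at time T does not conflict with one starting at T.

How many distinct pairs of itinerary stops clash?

5

Sorted by start: L, M, O, N, P, Q, R, S.
M starts before L ends → L and M overlap.
O starts after L ends; L is clear from here.
O starts after M ends; M is clear from here.
N starts before O ends → O and N overlap.
P starts before O ends → O and P overlap.
Q starts after O ends; O is clear from here.
P starts before N ends → N and P overlap.
Q starts exactly when N ends (back-to-back, no overlap); N is clear from here.
Q starts before P ends → P and Q overlap.
R starts after P ends; P is clear from here.
R starts after Q ends; Q is clear from here.
S starts after R ends.
Overlapping pairs: L & M, N & O, N & P, O & P, P & Q — 5 in total.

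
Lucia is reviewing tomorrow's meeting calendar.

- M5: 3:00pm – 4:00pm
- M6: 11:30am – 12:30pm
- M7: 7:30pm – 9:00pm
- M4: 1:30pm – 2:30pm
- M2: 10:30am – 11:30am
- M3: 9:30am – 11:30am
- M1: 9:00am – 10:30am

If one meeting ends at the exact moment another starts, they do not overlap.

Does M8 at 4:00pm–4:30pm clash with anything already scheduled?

M1: ends 10:30am at or before M8 starts 4:00pm → clear.
M3: ends 11:30am at or before M8 starts 4:00pm → clear.
M2: ends 11:30am at or before M8 starts 4:00pm → clear.
M6: ends 12:30pm at or before M8 starts 4:00pm → clear.
M4: ends 2:30pm at or before M8 starts 4:00pm → clear.
M5: ends 4:00pm at or before M8 starts 4:00pm → clear.
M7: starts 7:30pm at or after M8 ends 4:30pm → clear.

No — it doesn't clash with anything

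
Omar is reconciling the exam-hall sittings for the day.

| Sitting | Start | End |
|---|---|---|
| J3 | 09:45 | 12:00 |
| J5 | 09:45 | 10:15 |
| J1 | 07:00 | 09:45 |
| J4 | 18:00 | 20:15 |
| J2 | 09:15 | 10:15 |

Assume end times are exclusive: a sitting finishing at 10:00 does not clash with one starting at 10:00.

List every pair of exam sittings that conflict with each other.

Sorted by start: J1, J2, J3, J5, J4.
J2 starts before J1 ends → J1 and J2 overlap.
J3 starts exactly when J1 ends (back-to-back, no overlap) — done with J1.
J3 starts before J2 ends → J2 and J3 overlap.
J5 starts before J2 ends → J2 and J5 overlap.
J4 starts after J2 ends.
J5 starts before J3 ends → J3 and J5 overlap.
J4 starts after J3 ends.
J4 starts after J5 ends.

J1 & J2, J2 & J3, J2 & J5, J3 & J5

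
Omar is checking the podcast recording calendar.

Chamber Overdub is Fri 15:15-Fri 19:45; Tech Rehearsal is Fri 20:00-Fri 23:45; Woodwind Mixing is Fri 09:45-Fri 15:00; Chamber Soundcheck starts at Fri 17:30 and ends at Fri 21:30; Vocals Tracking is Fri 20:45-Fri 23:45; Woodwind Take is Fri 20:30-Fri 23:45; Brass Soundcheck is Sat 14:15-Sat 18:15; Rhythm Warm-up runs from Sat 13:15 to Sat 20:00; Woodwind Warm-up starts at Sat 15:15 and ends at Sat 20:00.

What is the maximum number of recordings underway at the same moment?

4

Sweep the timeline, counting +1 at each start and −1 at each end (ends before starts at a tie):
Fri 09:45 start Woodwind Mixing → 1
Fri 15:00 end Woodwind Mixing → 0
Fri 15:15 start Chamber Overdub → 1
Fri 17:30 start Chamber Soundcheck → 2
Fri 19:45 end Chamber Overdub → 1
Fri 20:00 start Tech Rehearsal → 2
Fri 20:30 start Woodwind Take → 3
Fri 20:45 start Vocals Tracking → 4
Fri 21:30 end Chamber Soundcheck → 3
Fri 23:45 end Tech Rehearsal → 2
Fri 23:45 end Vocals Tracking → 1
Fri 23:45 end Woodwind Take → 0
Sat 13:15 start Rhythm Warm-up → 1
Sat 14:15 start Brass Soundcheck → 2
Sat 15:15 start Woodwind Warm-up → 3
Sat 18:15 end Brass Soundcheck → 2
Sat 20:00 end Rhythm Warm-up → 1
Sat 20:00 end Woodwind Warm-up → 0
Peak is 4, at Fri 20:45 (Chamber Soundcheck, Tech Rehearsal, Vocals Tracking, Woodwind Take).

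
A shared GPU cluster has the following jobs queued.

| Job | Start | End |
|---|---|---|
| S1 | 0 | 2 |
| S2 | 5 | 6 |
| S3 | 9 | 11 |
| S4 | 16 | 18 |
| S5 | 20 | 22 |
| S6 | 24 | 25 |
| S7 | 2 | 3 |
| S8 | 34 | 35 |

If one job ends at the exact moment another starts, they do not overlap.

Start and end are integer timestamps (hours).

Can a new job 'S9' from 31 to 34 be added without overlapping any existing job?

S1: ends 2 at or before S9 starts 31 → clear.
S7: ends 3 at or before S9 starts 31 → clear.
S2: ends 6 at or before S9 starts 31 → clear.
S3: ends 11 at or before S9 starts 31 → clear.
S4: ends 18 at or before S9 starts 31 → clear.
S5: ends 22 at or before S9 starts 31 → clear.
S6: ends 25 at or before S9 starts 31 → clear.
S8: starts 34 at or after S9 ends 34 → clear.

Yes — the slot is free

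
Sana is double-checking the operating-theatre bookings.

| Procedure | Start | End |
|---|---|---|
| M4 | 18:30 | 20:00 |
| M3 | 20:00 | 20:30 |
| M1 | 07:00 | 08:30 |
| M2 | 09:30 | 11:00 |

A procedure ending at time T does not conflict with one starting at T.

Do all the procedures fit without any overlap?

Sorted by start: M1, M2, M4, M3.
M2 starts after M1 ends, so M1 has no further overlaps.
M4 starts after M2 ends, so M2 has no further overlaps.
M3 starts exactly when M4 ends (back-to-back, no overlap).
Every pair is clear; the schedule has no overlaps.

Yes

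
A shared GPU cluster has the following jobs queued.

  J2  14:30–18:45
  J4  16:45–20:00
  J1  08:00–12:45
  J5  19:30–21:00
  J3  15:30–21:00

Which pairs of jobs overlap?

J2 & J3, J2 & J4, J3 & J4, J3 & J5, J4 & J5

Sorted by start: J1, J2, J3, J4, J5.
J2 starts after J1 ends, so nothing later overlaps J1 either.
J3 starts before J2 ends → J2 and J3 overlap.
J4 starts before J2 ends → J2 and J4 overlap.
J5 starts after J2 ends.
J4 starts before J3 ends → J3 and J4 overlap.
J5 starts before J3 ends → J3 and J5 overlap.
J5 starts before J4 ends → J4 and J5 overlap.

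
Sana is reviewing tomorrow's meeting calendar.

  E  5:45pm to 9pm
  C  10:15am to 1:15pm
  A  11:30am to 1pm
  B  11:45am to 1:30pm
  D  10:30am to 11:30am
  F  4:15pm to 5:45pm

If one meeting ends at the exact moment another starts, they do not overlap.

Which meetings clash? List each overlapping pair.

Sorted by start: C, D, A, B, F, E.
D starts before C ends → C and D overlap.
A starts before C ends → C and A overlap.
B starts before C ends → C and B overlap.
F starts after C ends — done with C.
A starts exactly when D ends (back-to-back, no overlap) — done with D.
B starts before A ends → A and B overlap.
F starts after A ends — done with A.
F starts after B ends — done with B.
E starts exactly when F ends (back-to-back, no overlap).

A & B, A & C, B & C, C & D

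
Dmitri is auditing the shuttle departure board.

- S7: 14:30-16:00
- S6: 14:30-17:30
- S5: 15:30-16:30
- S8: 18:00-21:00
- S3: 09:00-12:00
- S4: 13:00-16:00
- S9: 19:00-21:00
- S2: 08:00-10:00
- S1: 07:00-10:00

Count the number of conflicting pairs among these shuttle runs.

Sorted by start: S1, S2, S3, S4, S6, S7, S5, S8, S9.
S2 starts before S1 ends → S1 and S2 overlap.
S3 starts before S1 ends → S1 and S3 overlap.
S4 starts after S1 ends — done with S1.
S3 starts before S2 ends → S2 and S3 overlap.
S4 starts after S2 ends — done with S2.
S4 starts after S3 ends — done with S3.
S6 starts before S4 ends → S4 and S6 overlap.
S7 starts before S4 ends → S4 and S7 overlap.
S5 starts before S4 ends → S4 and S5 overlap.
S8 starts after S4 ends — done with S4.
S7 starts before S6 ends → S6 and S7 overlap.
S5 starts before S6 ends → S6 and S5 overlap.
S8 starts after S6 ends — done with S6.
S5 starts before S7 ends → S7 and S5 overlap.
S8 starts after S7 ends — done with S7.
S8 starts after S5 ends — done with S5.
S9 starts before S8 ends → S8 and S9 overlap.
Overlapping pairs: S1 & S2, S1 & S3, S2 & S3, S4 & S5, S4 & S6, S4 & S7, S5 & S6, S5 & S7, S6 & S7, S8 & S9 — 10 in total.

10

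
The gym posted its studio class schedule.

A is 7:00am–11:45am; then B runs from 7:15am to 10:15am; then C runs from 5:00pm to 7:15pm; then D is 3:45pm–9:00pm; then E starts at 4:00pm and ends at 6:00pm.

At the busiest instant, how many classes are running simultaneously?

Walk through starts and ends in time order (an end at T is processed before a start at T):
7:00am start A → 1
7:15am start B → 2
10:15am end B → 1
11:45am end A → 0
3:45pm start D → 1
4:00pm start E → 2
5:00pm start C → 3
6:00pm end E → 2
7:15pm end C → 1
9:00pm end D → 0
Peak is 3, at 5:00pm (C, D, E).

3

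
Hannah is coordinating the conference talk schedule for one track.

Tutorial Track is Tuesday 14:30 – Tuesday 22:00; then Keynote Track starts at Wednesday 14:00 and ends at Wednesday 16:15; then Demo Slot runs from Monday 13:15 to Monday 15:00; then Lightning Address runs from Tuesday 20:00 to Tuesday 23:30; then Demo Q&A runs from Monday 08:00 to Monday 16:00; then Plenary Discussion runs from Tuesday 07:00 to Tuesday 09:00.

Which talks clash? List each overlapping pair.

Demo Q&A & Demo Slot, Lightning Address & Tutorial Track

Two intervals overlap when each starts before the other ends.
Sorted by start: Demo Q&A, Demo Slot, Plenary Discussion, Tutorial Track, Lightning Address, Keynote Track.
Demo Slot starts before Demo Q&A ends → Demo Q&A and Demo Slot overlap.
Plenary Discussion starts after Demo Q&A ends, so Demo Q&A has no further overlaps.
Plenary Discussion starts after Demo Slot ends, so Demo Slot has no further overlaps.
Tutorial Track starts after Plenary Discussion ends, so Plenary Discussion has no further overlaps.
Lightning Address starts before Tutorial Track ends → Tutorial Track and Lightning Address overlap.
Keynote Track starts after Tutorial Track ends.
Keynote Track starts after Lightning Address ends.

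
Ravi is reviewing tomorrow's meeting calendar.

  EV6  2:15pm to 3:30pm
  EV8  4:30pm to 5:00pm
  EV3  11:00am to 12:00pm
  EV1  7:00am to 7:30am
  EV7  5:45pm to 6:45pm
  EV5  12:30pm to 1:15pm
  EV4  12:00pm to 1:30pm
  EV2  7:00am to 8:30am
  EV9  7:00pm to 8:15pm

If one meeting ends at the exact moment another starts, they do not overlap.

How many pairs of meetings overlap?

Sorted by start: EV1, EV2, EV3, EV4, EV5, EV6, EV8, EV7, EV9.
EV2 starts before EV1 ends → EV1 and EV2 overlap.
EV3 starts after EV1 ends — done with EV1.
EV3 starts after EV2 ends — done with EV2.
EV4 starts exactly when EV3 ends (back-to-back, no overlap) — done with EV3.
EV5 starts before EV4 ends → EV4 and EV5 overlap.
EV6 starts after EV4 ends — done with EV4.
EV6 starts after EV5 ends — done with EV5.
EV8 starts after EV6 ends — done with EV6.
EV7 starts after EV8 ends — done with EV8.
EV9 starts after EV7 ends.
Overlapping pairs: EV1 & EV2, EV4 & EV5 — 2 in total.

2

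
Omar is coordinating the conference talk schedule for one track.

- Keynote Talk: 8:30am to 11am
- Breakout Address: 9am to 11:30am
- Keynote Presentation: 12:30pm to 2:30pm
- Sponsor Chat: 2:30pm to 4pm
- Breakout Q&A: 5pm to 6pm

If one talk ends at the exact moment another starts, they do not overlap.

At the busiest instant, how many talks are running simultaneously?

Walk through starts and ends in time order (an end at T is processed before a start at T):
8:30am start Keynote Talk → 1
9am start Breakout Address → 2
11am end Keynote Talk → 1
11:30am end Breakout Address → 0
12:30pm start Keynote Presentation → 1
2:30pm end Keynote Presentation → 0
2:30pm start Sponsor Chat → 1
4pm end Sponsor Chat → 0
5pm start Breakout Q&A → 1
6pm end Breakout Q&A → 0
Peak is 2, at 9am (Breakout Address, Keynote Talk).

2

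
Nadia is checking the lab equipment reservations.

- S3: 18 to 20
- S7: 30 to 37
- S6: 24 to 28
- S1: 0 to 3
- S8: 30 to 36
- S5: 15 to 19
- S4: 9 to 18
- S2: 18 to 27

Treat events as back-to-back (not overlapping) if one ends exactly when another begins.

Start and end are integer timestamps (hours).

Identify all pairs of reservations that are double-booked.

S2 & S3, S2 & S5, S2 & S6, S3 & S5, S4 & S5, S7 & S8

Sorted by start: S1, S4, S5, S2, S3, S6, S7, S8.
S4 starts after S1 ends, so S1 has no further overlaps.
S5 starts before S4 ends → S4 and S5 overlap.
S2 starts exactly when S4 ends (back-to-back, no overlap), so S4 has no further overlaps.
S2 starts before S5 ends → S5 and S2 overlap.
S3 starts before S5 ends → S5 and S3 overlap.
S6 starts after S5 ends, so S5 has no further overlaps.
S3 starts before S2 ends → S2 and S3 overlap.
S6 starts before S2 ends → S2 and S6 overlap.
S7 starts after S2 ends, so S2 has no further overlaps.
S6 starts after S3 ends, so S3 has no further overlaps.
S7 starts after S6 ends, so S6 has no further overlaps.
S8 starts before S7 ends → S7 and S8 overlap.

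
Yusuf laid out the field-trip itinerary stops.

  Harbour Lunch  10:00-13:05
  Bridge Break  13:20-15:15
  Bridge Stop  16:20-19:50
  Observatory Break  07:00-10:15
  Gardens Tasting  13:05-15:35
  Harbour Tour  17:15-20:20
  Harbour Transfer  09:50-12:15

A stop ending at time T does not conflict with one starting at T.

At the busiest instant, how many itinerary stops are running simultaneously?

Walk through starts and ends in time order (an end at T is processed before a start at T):
07:00 start Observatory Break → 1
09:50 start Harbour Transfer → 2
10:00 start Harbour Lunch → 3
10:15 end Observatory Break → 2
12:15 end Harbour Transfer → 1
13:05 end Harbour Lunch → 0
13:05 start Gardens Tasting → 1
13:20 start Bridge Break → 2
15:15 end Bridge Break → 1
15:35 end Gardens Tasting → 0
16:20 start Bridge Stop → 1
17:15 start Harbour Tour → 2
19:50 end Bridge Stop → 1
20:20 end Harbour Tour → 0
Peak is 3, at 10:00 (Harbour Lunch, Harbour Transfer, Observatory Break).

3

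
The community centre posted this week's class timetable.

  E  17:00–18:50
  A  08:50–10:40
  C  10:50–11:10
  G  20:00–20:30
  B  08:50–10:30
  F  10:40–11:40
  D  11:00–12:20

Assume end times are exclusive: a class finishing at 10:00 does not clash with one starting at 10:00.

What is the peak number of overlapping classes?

Sweep the timeline, counting +1 at each start and −1 at each end (ends before starts at a tie):
08:50 start A → 1
08:50 start B → 2
10:30 end B → 1
10:40 end A → 0
10:40 start F → 1
10:50 start C → 2
11:00 start D → 3
11:10 end C → 2
11:40 end F → 1
12:20 end D → 0
17:00 start E → 1
18:50 end E → 0
20:00 start G → 1
20:30 end G → 0
Peak is 3, at 11:00 (C, D, F).

3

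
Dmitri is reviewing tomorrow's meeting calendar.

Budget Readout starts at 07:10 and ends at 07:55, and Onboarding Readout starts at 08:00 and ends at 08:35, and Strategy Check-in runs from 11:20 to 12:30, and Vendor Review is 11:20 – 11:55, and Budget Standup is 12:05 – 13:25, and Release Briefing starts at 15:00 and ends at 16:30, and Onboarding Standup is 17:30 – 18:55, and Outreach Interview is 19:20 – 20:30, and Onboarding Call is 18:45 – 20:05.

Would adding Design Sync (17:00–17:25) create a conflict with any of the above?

Budget Readout: ends 07:55 at or before Design Sync starts 17:00 → clear.
Onboarding Readout: ends 08:35 at or before Design Sync starts 17:00 → clear.
Strategy Check-in: ends 12:30 at or before Design Sync starts 17:00 → clear.
Vendor Review: ends 11:55 at or before Design Sync starts 17:00 → clear.
Budget Standup: ends 13:25 at or before Design Sync starts 17:00 → clear.
Release Briefing: ends 16:30 at or before Design Sync starts 17:00 → clear.
Onboarding Standup: starts 17:30 at or after Design Sync ends 17:25 → clear.
Onboarding Call: starts 18:45 at or after Design Sync ends 17:25 → clear.
Outreach Interview: starts 19:20 at or after Design Sync ends 17:25 → clear.

No — it doesn't clash with anything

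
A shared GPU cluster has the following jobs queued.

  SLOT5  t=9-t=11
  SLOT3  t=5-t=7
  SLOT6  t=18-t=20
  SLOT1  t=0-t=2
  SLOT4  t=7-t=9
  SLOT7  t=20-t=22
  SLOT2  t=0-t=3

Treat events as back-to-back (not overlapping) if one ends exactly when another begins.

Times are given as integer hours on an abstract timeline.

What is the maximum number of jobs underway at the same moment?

2

Sweep the timeline, counting +1 at each start and −1 at each end (ends before starts at a tie):
t=0 start SLOT1 → 1
t=0 start SLOT2 → 2
t=2 end SLOT1 → 1
t=3 end SLOT2 → 0
t=5 start SLOT3 → 1
t=7 end SLOT3 → 0
t=7 start SLOT4 → 1
t=9 end SLOT4 → 0
t=9 start SLOT5 → 1
t=11 end SLOT5 → 0
t=18 start SLOT6 → 1
t=20 end SLOT6 → 0
t=20 start SLOT7 → 1
t=22 end SLOT7 → 0
Peak is 2, at t=0 (SLOT1, SLOT2).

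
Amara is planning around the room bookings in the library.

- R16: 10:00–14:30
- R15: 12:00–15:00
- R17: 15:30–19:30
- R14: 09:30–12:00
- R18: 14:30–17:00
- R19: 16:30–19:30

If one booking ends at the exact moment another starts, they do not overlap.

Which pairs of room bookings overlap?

Sorted by start: R14, R16, R15, R18, R17, R19.
R16 starts before R14 ends → R14 and R16 overlap.
R15 starts exactly when R14 ends (back-to-back, no overlap), so nothing later overlaps R14 either.
R15 starts before R16 ends → R16 and R15 overlap.
R18 starts exactly when R16 ends (back-to-back, no overlap), so nothing later overlaps R16 either.
R18 starts before R15 ends → R15 and R18 overlap.
R17 starts after R15 ends, so nothing later overlaps R15 either.
R17 starts before R18 ends → R18 and R17 overlap.
R19 starts before R18 ends → R18 and R19 overlap.
R19 starts before R17 ends → R17 and R19 overlap.

R14 & R16, R15 & R16, R15 & R18, R17 & R18, R17 & R19, R18 & R19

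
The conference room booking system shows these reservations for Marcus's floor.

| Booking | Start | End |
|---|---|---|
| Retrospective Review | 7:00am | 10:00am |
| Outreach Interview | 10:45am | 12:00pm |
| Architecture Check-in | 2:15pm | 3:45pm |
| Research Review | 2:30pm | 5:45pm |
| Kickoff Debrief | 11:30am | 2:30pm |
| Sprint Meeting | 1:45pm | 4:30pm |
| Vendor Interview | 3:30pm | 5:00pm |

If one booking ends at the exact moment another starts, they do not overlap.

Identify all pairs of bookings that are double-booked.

Sorted by start: Retrospective Review, Outreach Interview, Kickoff Debrief, Sprint Meeting, Architecture Check-in, Research Review, Vendor Interview.
Outreach Interview starts after Retrospective Review ends — done with Retrospective Review.
Kickoff Debrief starts before Outreach Interview ends → Outreach Interview and Kickoff Debrief overlap.
Sprint Meeting starts after Outreach Interview ends — done with Outreach Interview.
Sprint Meeting starts before Kickoff Debrief ends → Kickoff Debrief and Sprint Meeting overlap.
Architecture Check-in starts before Kickoff Debrief ends → Kickoff Debrief and Architecture Check-in overlap.
Research Review starts exactly when Kickoff Debrief ends (back-to-back, no overlap) — done with Kickoff Debrief.
Architecture Check-in starts before Sprint Meeting ends → Sprint Meeting and Architecture Check-in overlap.
Research Review starts before Sprint Meeting ends → Sprint Meeting and Research Review overlap.
Vendor Interview starts before Sprint Meeting ends → Sprint Meeting and Vendor Interview overlap.
Research Review starts before Architecture Check-in ends → Architecture Check-in and Research Review overlap.
Vendor Interview starts before Architecture Check-in ends → Architecture Check-in and Vendor Interview overlap.
Vendor Interview starts before Research Review ends → Research Review and Vendor Interview overlap.

Architecture Check-in & Kickoff Debrief, Architecture Check-in & Research Review, Architecture Check-in & Sprint Meeting, Architecture Check-in & Vendor Interview, Kickoff Debrief & Outreach Interview, Kickoff Debrief & Sprint Meeting, Research Review & Sprint Meeting, Research Review & Vendor Interview, Sprint Meeting & Vendor Interview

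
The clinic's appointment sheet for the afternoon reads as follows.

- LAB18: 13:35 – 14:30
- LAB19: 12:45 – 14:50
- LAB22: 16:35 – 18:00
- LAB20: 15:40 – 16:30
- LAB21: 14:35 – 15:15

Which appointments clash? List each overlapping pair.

Sorted by start: LAB19, LAB18, LAB21, LAB20, LAB22.
LAB18 starts before LAB19 ends → LAB19 and LAB18 overlap.
LAB21 starts before LAB19 ends → LAB19 and LAB21 overlap.
LAB20 starts after LAB19 ends; LAB19 is clear from here.
LAB21 starts after LAB18 ends; LAB18 is clear from here.
LAB20 starts after LAB21 ends; LAB21 is clear from here.
LAB22 starts after LAB20 ends.

LAB18 & LAB19, LAB19 & LAB21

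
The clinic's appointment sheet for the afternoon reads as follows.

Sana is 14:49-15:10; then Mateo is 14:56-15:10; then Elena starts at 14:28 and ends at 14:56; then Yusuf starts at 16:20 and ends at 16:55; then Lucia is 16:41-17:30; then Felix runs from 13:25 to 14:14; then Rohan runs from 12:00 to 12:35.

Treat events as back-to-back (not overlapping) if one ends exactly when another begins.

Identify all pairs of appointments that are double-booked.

Elena & Sana, Lucia & Yusuf, Mateo & Sana

Sorted by start: Rohan, Felix, Elena, Sana, Mateo, Yusuf, Lucia.
Felix starts after Rohan ends, so Rohan has no further overlaps.
Elena starts after Felix ends, so Felix has no further overlaps.
Sana starts before Elena ends → Elena and Sana overlap.
Mateo starts exactly when Elena ends (back-to-back, no overlap), so Elena has no further overlaps.
Mateo starts before Sana ends → Sana and Mateo overlap.
Yusuf starts after Sana ends, so Sana has no further overlaps.
Yusuf starts after Mateo ends, so Mateo has no further overlaps.
Lucia starts before Yusuf ends → Yusuf and Lucia overlap.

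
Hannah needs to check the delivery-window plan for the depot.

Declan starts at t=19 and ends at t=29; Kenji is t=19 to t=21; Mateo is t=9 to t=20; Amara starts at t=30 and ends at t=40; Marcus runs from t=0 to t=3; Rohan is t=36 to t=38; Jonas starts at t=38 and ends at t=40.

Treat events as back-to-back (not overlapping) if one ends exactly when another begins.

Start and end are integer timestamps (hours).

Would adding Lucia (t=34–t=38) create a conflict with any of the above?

Marcus: ends t=3 at or before Lucia starts t=34 → clear.
Mateo: ends t=20 at or before Lucia starts t=34 → clear.
Kenji: ends t=21 at or before Lucia starts t=34 → clear.
Declan: ends t=29 at or before Lucia starts t=34 → clear.
Amara: starts t=30 before Lucia ends t=38, and ends t=40 after Lucia starts t=34 → overlap.
Rohan: starts t=36 before Lucia ends t=38, and ends t=38 after Lucia starts t=34 → overlap.
Jonas: starts t=38 at or after Lucia ends t=38 → clear.
Lucia overlaps Amara, Rohan.

Yes — it overlaps Amara, Rohan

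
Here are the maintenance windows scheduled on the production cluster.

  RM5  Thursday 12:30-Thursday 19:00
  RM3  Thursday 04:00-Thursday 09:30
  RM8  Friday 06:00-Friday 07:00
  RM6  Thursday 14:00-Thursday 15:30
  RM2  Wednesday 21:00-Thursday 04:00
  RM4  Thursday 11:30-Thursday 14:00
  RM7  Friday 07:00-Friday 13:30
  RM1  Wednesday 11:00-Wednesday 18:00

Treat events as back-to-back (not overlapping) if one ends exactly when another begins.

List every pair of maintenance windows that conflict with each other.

RM4 & RM5, RM5 & RM6

Sorted by start: RM1, RM2, RM3, RM4, RM5, RM6, RM8, RM7.
RM2 starts after RM1 ends, so nothing later overlaps RM1 either.
RM3 starts exactly when RM2 ends (back-to-back, no overlap), so nothing later overlaps RM2 either.
RM4 starts after RM3 ends, so nothing later overlaps RM3 either.
RM5 starts before RM4 ends → RM4 and RM5 overlap.
RM6 starts exactly when RM4 ends (back-to-back, no overlap), so nothing later overlaps RM4 either.
RM6 starts before RM5 ends → RM5 and RM6 overlap.
RM8 starts after RM5 ends, so nothing later overlaps RM5 either.
RM8 starts after RM6 ends, so nothing later overlaps RM6 either.
RM7 starts exactly when RM8 ends (back-to-back, no overlap).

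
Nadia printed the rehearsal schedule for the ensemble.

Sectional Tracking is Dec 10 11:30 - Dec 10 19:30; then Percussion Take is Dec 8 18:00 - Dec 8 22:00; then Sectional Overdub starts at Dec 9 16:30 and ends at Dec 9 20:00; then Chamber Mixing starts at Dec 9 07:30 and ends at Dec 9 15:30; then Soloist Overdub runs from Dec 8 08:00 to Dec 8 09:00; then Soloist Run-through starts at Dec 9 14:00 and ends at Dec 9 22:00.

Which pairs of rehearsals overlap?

Sorted by start: Soloist Overdub, Percussion Take, Chamber Mixing, Soloist Run-through, Sectional Overdub, Sectional Tracking.
Percussion Take starts after Soloist Overdub ends, so nothing later overlaps Soloist Overdub either.
Chamber Mixing starts after Percussion Take ends, so nothing later overlaps Percussion Take either.
Soloist Run-through starts before Chamber Mixing ends → Chamber Mixing and Soloist Run-through overlap.
Sectional Overdub starts after Chamber Mixing ends, so nothing later overlaps Chamber Mixing either.
Sectional Overdub starts before Soloist Run-through ends → Soloist Run-through and Sectional Overdub overlap.
Sectional Tracking starts after Soloist Run-through ends.
Sectional Tracking starts after Sectional Overdub ends.

Chamber Mixing & Soloist Run-through, Sectional Overdub & Soloist Run-through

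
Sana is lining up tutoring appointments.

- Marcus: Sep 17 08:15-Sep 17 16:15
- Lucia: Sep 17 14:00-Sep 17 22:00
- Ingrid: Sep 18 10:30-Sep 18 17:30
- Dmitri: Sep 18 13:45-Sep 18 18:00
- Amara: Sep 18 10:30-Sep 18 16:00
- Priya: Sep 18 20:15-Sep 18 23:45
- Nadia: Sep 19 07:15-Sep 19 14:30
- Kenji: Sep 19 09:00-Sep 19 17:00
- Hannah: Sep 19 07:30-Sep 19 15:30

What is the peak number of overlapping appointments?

Sort all start/end points and keep a running count:
Sep 17 08:15 start Marcus → 1
Sep 17 14:00 start Lucia → 2
Sep 17 16:15 end Marcus → 1
Sep 17 22:00 end Lucia → 0
Sep 18 10:30 start Amara → 1
Sep 18 10:30 start Ingrid → 2
Sep 18 13:45 start Dmitri → 3
Sep 18 16:00 end Amara → 2
Sep 18 17:30 end Ingrid → 1
Sep 18 18:00 end Dmitri → 0
Sep 18 20:15 start Priya → 1
Sep 18 23:45 end Priya → 0
Sep 19 07:15 start Nadia → 1
Sep 19 07:30 start Hannah → 2
Sep 19 09:00 start Kenji → 3
Sep 19 14:30 end Nadia → 2
Sep 19 15:30 end Hannah → 1
Sep 19 17:00 end Kenji → 0
Peak is 3, at Sep 18 13:45 (Amara, Dmitri, Ingrid).

3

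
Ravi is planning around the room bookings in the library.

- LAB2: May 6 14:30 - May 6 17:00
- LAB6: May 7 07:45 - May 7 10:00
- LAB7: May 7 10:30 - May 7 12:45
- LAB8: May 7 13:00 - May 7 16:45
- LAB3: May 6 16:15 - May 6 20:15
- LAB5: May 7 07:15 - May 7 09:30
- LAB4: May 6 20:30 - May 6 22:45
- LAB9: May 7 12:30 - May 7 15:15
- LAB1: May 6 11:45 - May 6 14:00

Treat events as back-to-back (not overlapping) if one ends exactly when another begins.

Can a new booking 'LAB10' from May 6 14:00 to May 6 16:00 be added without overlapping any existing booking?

LAB1: ends May 6 14:00 at or before LAB10 starts May 6 14:00 → clear.
LAB2: starts May 6 14:30 before LAB10 ends May 6 16:00, and ends May 6 17:00 after LAB10 starts May 6 14:00 → overlap.
LAB3: starts May 6 16:15 at or after LAB10 ends May 6 16:00 → clear.
LAB4: starts May 6 20:30 at or after LAB10 ends May 6 16:00 → clear.
LAB5: starts May 7 07:15 at or after LAB10 ends May 6 16:00 → clear.
LAB6: starts May 7 07:45 at or after LAB10 ends May 6 16:00 → clear.
LAB7: starts May 7 10:30 at or after LAB10 ends May 6 16:00 → clear.
LAB9: starts May 7 12:30 at or after LAB10 ends May 6 16:00 → clear.
LAB8: starts May 7 13:00 at or after LAB10 ends May 6 16:00 → clear.
LAB10 overlaps LAB2.

No — it overlaps LAB2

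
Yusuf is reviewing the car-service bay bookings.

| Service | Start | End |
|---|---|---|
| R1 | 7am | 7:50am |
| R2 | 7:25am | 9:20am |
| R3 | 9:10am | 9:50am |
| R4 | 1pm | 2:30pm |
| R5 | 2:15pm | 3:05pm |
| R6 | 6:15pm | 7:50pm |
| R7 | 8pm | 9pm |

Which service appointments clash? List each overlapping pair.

Two intervals overlap when each starts before the other ends.
Sorted by start: R1, R2, R3, R4, R5, R6, R7.
R2 starts before R1 ends → R1 and R2 overlap.
R3 starts after R1 ends; R1 is clear from here.
R3 starts before R2 ends → R2 and R3 overlap.
R4 starts after R2 ends; R2 is clear from here.
R4 starts after R3 ends; R3 is clear from here.
R5 starts before R4 ends → R4 and R5 overlap.
R6 starts after R4 ends; R4 is clear from here.
R6 starts after R5 ends; R5 is clear from here.
R7 starts after R6 ends.

R1 & R2, R2 & R3, R4 & R5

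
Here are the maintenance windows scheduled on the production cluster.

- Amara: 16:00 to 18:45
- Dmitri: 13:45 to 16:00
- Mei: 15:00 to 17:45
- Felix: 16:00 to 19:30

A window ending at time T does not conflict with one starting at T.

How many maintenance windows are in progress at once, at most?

3

Sweep the timeline, counting +1 at each start and −1 at each end (ends before starts at a tie):
13:45 start Dmitri → 1
15:00 start Mei → 2
16:00 end Dmitri → 1
16:00 start Amara → 2
16:00 start Felix → 3
17:45 end Mei → 2
18:45 end Amara → 1
19:30 end Felix → 0
Peak is 3, at 16:00 (Amara, Felix, Mei).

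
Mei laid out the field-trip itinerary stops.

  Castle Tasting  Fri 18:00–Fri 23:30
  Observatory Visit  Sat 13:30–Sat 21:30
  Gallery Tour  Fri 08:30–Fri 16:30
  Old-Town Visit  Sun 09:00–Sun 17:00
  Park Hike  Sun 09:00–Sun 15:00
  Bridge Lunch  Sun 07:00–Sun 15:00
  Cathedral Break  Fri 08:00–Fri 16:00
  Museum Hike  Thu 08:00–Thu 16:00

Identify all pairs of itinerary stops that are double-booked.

Sorted by start: Museum Hike, Cathedral Break, Gallery Tour, Castle Tasting, Observatory Visit, Bridge Lunch, Old-Town Visit, Park Hike.
Cathedral Break starts after Museum Hike ends; Museum Hike is clear from here.
Gallery Tour starts before Cathedral Break ends → Cathedral Break and Gallery Tour overlap.
Castle Tasting starts after Cathedral Break ends; Cathedral Break is clear from here.
Castle Tasting starts after Gallery Tour ends; Gallery Tour is clear from here.
Observatory Visit starts after Castle Tasting ends; Castle Tasting is clear from here.
Bridge Lunch starts after Observatory Visit ends; Observatory Visit is clear from here.
Old-Town Visit starts before Bridge Lunch ends → Bridge Lunch and Old-Town Visit overlap.
Park Hike starts before Bridge Lunch ends → Bridge Lunch and Park Hike overlap.
Park Hike starts before Old-Town Visit ends → Old-Town Visit and Park Hike overlap.

Bridge Lunch & Old-Town Visit, Bridge Lunch & Park Hike, Cathedral Break & Gallery Tour, Old-Town Visit & Park Hike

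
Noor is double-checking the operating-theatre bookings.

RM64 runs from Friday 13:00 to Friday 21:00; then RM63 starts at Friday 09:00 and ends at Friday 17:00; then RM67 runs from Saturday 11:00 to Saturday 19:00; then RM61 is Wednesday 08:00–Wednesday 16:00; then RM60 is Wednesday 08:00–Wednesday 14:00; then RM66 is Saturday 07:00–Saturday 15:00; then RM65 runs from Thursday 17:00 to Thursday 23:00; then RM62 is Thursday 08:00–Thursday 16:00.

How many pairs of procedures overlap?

Sorted by start: RM60, RM61, RM62, RM65, RM63, RM64, RM66, RM67.
RM61 starts before RM60 ends → RM60 and RM61 overlap.
RM62 starts after RM60 ends, so RM60 has no further overlaps.
RM62 starts after RM61 ends, so RM61 has no further overlaps.
RM65 starts after RM62 ends, so RM62 has no further overlaps.
RM63 starts after RM65 ends, so RM65 has no further overlaps.
RM64 starts before RM63 ends → RM63 and RM64 overlap.
RM66 starts after RM63 ends, so RM63 has no further overlaps.
RM66 starts after RM64 ends, so RM64 has no further overlaps.
RM67 starts before RM66 ends → RM66 and RM67 overlap.
Overlapping pairs: RM60 & RM61, RM63 & RM64, RM66 & RM67 — 3 in total.

3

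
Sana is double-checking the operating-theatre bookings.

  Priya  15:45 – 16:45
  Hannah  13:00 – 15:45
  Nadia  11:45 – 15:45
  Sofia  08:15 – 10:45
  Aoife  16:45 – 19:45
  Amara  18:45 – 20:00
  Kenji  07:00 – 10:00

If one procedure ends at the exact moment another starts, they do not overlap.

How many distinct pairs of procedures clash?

3

Sorted by start: Kenji, Sofia, Nadia, Hannah, Priya, Aoife, Amara.
Sofia starts before Kenji ends → Kenji and Sofia overlap.
Nadia starts after Kenji ends — done with Kenji.
Nadia starts after Sofia ends — done with Sofia.
Hannah starts before Nadia ends → Nadia and Hannah overlap.
Priya starts exactly when Nadia ends (back-to-back, no overlap) — done with Nadia.
Priya starts exactly when Hannah ends (back-to-back, no overlap) — done with Hannah.
Aoife starts exactly when Priya ends (back-to-back, no overlap) — done with Priya.
Amara starts before Aoife ends → Aoife and Amara overlap.
Overlapping pairs: Amara & Aoife, Hannah & Nadia, Kenji & Sofia — 3 in total.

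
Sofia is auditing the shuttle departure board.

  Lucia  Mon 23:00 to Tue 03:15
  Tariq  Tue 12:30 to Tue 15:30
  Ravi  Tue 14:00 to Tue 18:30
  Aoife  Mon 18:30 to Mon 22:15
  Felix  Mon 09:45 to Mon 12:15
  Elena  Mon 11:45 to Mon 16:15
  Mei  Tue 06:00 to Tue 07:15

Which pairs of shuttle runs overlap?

Elena & Felix, Ravi & Tariq

Sorted by start: Felix, Elena, Aoife, Lucia, Mei, Tariq, Ravi.
Elena starts before Felix ends → Felix and Elena overlap.
Aoife starts after Felix ends, so nothing later overlaps Felix either.
Aoife starts after Elena ends, so nothing later overlaps Elena either.
Lucia starts after Aoife ends, so nothing later overlaps Aoife either.
Mei starts after Lucia ends, so nothing later overlaps Lucia either.
Tariq starts after Mei ends, so nothing later overlaps Mei either.
Ravi starts before Tariq ends → Tariq and Ravi overlap.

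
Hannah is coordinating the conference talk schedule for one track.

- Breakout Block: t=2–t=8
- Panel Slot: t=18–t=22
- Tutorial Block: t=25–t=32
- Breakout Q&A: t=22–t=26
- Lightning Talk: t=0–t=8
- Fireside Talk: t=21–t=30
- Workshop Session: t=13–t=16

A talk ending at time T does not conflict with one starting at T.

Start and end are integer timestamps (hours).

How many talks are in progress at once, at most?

Sweep the timeline, counting +1 at each start and −1 at each end (ends before starts at a tie):
t=0 start Lightning Talk → 1
t=2 start Breakout Block → 2
t=8 end Breakout Block → 1
t=8 end Lightning Talk → 0
t=13 start Workshop Session → 1
t=16 end Workshop Session → 0
t=18 start Panel Slot → 1
t=21 start Fireside Talk → 2
t=22 end Panel Slot → 1
t=22 start Breakout Q&A → 2
t=25 start Tutorial Block → 3
t=26 end Breakout Q&A → 2
t=30 end Fireside Talk → 1
t=32 end Tutorial Block → 0
Peak is 3, at t=25 (Breakout Q&A, Fireside Talk, Tutorial Block).

3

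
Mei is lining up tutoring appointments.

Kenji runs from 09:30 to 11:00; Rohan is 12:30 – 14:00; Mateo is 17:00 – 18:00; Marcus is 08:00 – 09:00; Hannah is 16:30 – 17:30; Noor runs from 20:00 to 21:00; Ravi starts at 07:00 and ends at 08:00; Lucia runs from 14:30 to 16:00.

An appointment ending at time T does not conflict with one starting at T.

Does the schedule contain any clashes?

Yes

Sorted by start: Ravi, Marcus, Kenji, Rohan, Lucia, Hannah, Mateo, Noor.
Marcus starts exactly when Ravi ends (back-to-back, no overlap); Ravi is clear from here.
Kenji starts after Marcus ends; Marcus is clear from here.
Rohan starts after Kenji ends; Kenji is clear from here.
Lucia starts after Rohan ends; Rohan is clear from here.
Hannah starts after Lucia ends; Lucia is clear from here.
Mateo starts before Hannah ends → Hannah and Mateo overlap.
That's a conflict, so the schedule is not conflict-free.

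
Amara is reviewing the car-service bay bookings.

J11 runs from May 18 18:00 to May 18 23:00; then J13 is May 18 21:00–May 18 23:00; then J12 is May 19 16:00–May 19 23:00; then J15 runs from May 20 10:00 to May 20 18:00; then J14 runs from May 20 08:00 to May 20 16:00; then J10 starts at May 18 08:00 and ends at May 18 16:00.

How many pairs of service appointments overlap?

2

Sorted by start: J10, J11, J13, J12, J14, J15.
J11 starts after J10 ends — done with J10.
J13 starts before J11 ends → J11 and J13 overlap.
J12 starts after J11 ends — done with J11.
J12 starts after J13 ends — done with J13.
J14 starts after J12 ends — done with J12.
J15 starts before J14 ends → J14 and J15 overlap.
Overlapping pairs: J11 & J13, J14 & J15 — 2 in total.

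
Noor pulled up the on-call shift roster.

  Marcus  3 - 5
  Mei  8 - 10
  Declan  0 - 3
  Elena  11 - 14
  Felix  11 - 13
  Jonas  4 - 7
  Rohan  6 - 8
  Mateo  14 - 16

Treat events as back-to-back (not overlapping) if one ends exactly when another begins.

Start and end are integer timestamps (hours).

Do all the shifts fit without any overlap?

Sorted by start: Declan, Marcus, Jonas, Rohan, Mei, Felix, Elena, Mateo.
Marcus starts exactly when Declan ends (back-to-back, no overlap), so Declan has no further overlaps.
Jonas starts before Marcus ends → Marcus and Jonas overlap.
That's a conflict, so the schedule is not conflict-free.

No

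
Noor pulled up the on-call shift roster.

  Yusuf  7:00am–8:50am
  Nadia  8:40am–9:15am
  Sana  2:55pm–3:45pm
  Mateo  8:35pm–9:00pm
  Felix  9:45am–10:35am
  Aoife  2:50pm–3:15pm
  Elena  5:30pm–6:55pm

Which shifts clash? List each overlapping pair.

Aoife & Sana, Nadia & Yusuf

Check each pair: they overlap iff neither finishes before the other starts.
Sorted by start: Yusuf, Nadia, Felix, Aoife, Sana, Elena, Mateo.
Nadia starts before Yusuf ends → Yusuf and Nadia overlap.
Felix starts after Yusuf ends, so Yusuf has no further overlaps.
Felix starts after Nadia ends, so Nadia has no further overlaps.
Aoife starts after Felix ends, so Felix has no further overlaps.
Sana starts before Aoife ends → Aoife and Sana overlap.
Elena starts after Aoife ends, so Aoife has no further overlaps.
Elena starts after Sana ends, so Sana has no further overlaps.
Mateo starts after Elena ends.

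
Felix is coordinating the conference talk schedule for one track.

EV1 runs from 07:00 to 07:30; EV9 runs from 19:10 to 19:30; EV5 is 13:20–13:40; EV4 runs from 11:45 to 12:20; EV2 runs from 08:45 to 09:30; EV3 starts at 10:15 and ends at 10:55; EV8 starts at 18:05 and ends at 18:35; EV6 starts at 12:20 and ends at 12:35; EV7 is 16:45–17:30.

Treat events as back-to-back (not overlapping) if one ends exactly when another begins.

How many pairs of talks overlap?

0

Sorted by start: EV1, EV2, EV3, EV4, EV6, EV5, EV7, EV8, EV9.
EV2 starts after EV1 ends, so EV1 has no further overlaps.
EV3 starts after EV2 ends, so EV2 has no further overlaps.
EV4 starts after EV3 ends, so EV3 has no further overlaps.
EV6 starts exactly when EV4 ends (back-to-back, no overlap), so EV4 has no further overlaps.
EV5 starts after EV6 ends, so EV6 has no further overlaps.
EV7 starts after EV5 ends, so EV5 has no further overlaps.
EV8 starts after EV7 ends, so EV7 has no further overlaps.
EV9 starts after EV8 ends.
No pair overlaps.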